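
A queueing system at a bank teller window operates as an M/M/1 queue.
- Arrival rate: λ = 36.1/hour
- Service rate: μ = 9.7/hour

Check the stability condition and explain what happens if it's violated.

Stability requires ρ = λ/(cμ) < 1
ρ = 36.1/(1 × 9.7) = 36.1/9.70 = 3.7216
Since 3.7216 ≥ 1, the system is UNSTABLE.
Queue grows without bound. Need μ > λ = 36.1.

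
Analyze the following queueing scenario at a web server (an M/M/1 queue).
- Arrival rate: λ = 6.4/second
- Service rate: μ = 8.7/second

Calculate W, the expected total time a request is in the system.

First, compute utilization: ρ = λ/μ = 6.4/8.7 = 0.7356
For M/M/1: W = 1/(μ-λ)
W = 1/(8.7-6.4) = 1/2.30
W = 0.4348 seconds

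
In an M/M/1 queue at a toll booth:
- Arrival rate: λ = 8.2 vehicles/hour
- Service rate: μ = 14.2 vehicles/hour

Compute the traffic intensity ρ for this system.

Server utilization: ρ = λ/μ
ρ = 8.2/14.2 = 0.5775
The server is busy 57.75% of the time.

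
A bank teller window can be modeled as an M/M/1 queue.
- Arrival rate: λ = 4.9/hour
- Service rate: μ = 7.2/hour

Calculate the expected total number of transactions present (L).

ρ = λ/μ = 4.9/7.2 = 0.6806
For M/M/1: L = λ/(μ-λ)
L = 4.9/(7.2-4.9) = 4.9/2.30
L = 2.1304 transactions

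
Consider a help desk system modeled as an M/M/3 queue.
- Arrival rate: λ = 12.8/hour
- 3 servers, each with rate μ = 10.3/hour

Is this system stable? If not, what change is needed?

Stability requires ρ = λ/(cμ) < 1
ρ = 12.8/(3 × 10.3) = 12.8/30.90 = 0.4142
Since 0.4142 < 1, the system is STABLE.
The servers are busy 41.42% of the time.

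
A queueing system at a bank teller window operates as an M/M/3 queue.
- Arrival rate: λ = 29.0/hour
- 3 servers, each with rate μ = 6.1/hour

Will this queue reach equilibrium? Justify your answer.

Stability requires ρ = λ/(cμ) < 1
ρ = 29.0/(3 × 6.1) = 29.0/18.30 = 1.5847
Since 1.5847 ≥ 1, the system is UNSTABLE.
Need c > λ/μ = 29.0/6.1 = 4.75.
Minimum servers needed: c = 5.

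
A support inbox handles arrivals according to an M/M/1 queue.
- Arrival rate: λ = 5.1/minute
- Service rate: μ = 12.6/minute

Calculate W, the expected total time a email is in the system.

First, compute utilization: ρ = λ/μ = 5.1/12.6 = 0.4048
For M/M/1: W = 1/(μ-λ)
W = 1/(12.6-5.1) = 1/7.50
W = 0.1333 minutes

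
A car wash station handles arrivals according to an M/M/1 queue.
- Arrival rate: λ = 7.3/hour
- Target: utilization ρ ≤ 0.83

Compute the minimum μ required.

ρ = λ/μ, so μ = λ/ρ
μ ≥ 7.3/0.83 = 8.7952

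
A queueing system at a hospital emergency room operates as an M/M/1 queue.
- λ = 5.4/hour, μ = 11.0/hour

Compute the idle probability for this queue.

ρ = λ/μ = 5.4/11.0 = 0.4909
P(0) = 1 - ρ = 1 - 0.4909 = 0.5091
The server is idle 50.91% of the time.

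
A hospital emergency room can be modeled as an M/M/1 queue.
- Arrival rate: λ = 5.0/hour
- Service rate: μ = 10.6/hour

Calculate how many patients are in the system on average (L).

ρ = λ/μ = 5.0/10.6 = 0.4717
For M/M/1: L = λ/(μ-λ)
L = 5.0/(10.6-5.0) = 5.0/5.60
L = 0.8929 patients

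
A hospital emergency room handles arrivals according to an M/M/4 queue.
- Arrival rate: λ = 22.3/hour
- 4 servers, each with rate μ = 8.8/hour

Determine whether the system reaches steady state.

Stability requires ρ = λ/(cμ) < 1
ρ = 22.3/(4 × 8.8) = 22.3/35.20 = 0.6335
Since 0.6335 < 1, the system is STABLE.
The servers are busy 63.35% of the time.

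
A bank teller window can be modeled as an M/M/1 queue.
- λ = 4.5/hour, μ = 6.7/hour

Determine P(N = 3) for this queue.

ρ = λ/μ = 4.5/6.7 = 0.67164
P(n) = (1-ρ)ρⁿ
P(3) = (1-0.67164) × 0.67164^3
P(3) = 0.32836 × 0.30298
P(3) = 0.09949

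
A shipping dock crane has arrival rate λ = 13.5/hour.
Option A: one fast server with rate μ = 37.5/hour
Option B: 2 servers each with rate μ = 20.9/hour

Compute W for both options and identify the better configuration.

Option A: single server μ = 37.5 (M/M/1)
  ρ_A = 13.5/37.5 = 0.3600
  W_A = 1/(μ-λ) = 1/(37.5-13.5) = 1/24.00 = 0.04167

Option B: 2 servers μ = 20.9 (M/M/2)
  ρ_B = λ/(cμ) = 13.5/(2×20.9) = 0.3230
  Offered load a = λ/μ = cρ = 13.5/20.9 = 0.6459
  P₀ = [ Σₙ₌₀^1 aⁿ/n! + a^2/(2!(1-ρ)) ]⁻¹
  Σ = a^0/0! + a^1/1! = 1.0000 + 0.6459 = 1.6459
  a^2/(2!(1-ρ)) = 0.4172/(2 × 0.6770) = 0.3081
  P₀ = 1/(1.6459 + 0.3081) = 0.5118
  Lq = P₀·a^2·ρ / (2!(1-ρ)²) = 0.51175 × 0.41723 × 0.32297 / (2 × 0.45837) = 0.07522
  Wq_B = Lq/λ = 0.07522/13.5 = 0.005572
  W_B = Wq_B + 1/μ = 0.005572 + 0.04785 = 0.05342

Since W_A = 0.04167 < W_B = 0.05342, Option A (single fast server) has the shorter time in system.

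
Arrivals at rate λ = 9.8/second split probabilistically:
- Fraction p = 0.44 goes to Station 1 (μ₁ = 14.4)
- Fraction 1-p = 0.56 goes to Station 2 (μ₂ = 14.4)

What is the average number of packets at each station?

Effective rates: λ₁ = 9.8×0.44 = 4.312, λ₂ = 9.8×0.56 = 5.488
Station 1: ρ₁ = 4.312/14.4 = 0.29944, L₁ = ρ₁/(1-ρ₁) = 0.29944/(1-0.29944) = 0.4274
Station 2: ρ₂ = 5.488/14.4 = 0.3811, L₂ = ρ₂/(1-ρ₂) = 0.3811/(1-0.3811) = 0.6158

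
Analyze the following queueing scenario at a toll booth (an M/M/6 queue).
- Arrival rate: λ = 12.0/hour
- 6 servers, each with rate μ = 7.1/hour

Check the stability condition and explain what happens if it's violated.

Stability requires ρ = λ/(cμ) < 1
ρ = 12.0/(6 × 7.1) = 12.0/42.60 = 0.2817
Since 0.2817 < 1, the system is STABLE.
The servers are busy 28.17% of the time.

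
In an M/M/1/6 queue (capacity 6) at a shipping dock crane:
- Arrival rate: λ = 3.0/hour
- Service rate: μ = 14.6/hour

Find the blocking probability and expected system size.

ρ = λ/μ = 3.0/14.6 = 0.20548
P₀ = (1-ρ)/(1-ρ^(K+1)) = (1-0.20548)/(1-0.20548^7) = 0.7945/1.0000 = 0.7945
P_K = P₀×ρ^K = 0.7945 × 0.20548^6 = 0.7945 × 0.00007527 = 0.00005980
Blocking probability P_6 = 0.00005980 (0.005980%)
L = ρ[1 - (K+1)ρ^K + Kρ^(K+1)] / [(1-ρ)(1-ρ^(K+1))]
L = 0.20548 × (1 - 7×0.00007527 + 6×0.00001547) / ((1 - 0.20548) × (1 - 0.00001547)) = 0.2585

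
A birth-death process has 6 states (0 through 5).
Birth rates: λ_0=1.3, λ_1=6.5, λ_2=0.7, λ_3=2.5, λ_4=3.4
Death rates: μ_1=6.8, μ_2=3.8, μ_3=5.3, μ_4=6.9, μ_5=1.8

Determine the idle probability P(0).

Ratios P(n)/P(0) = (λ₀···λₙ₋₁)/(μ₁···μₙ):
P(1)/P(0) = (1.3)/(6.8) = 0.1912
P(2)/P(0) = (1.3×6.5)/(6.8×3.8) = 0.3270
P(3)/P(0) = (1.3×6.5×0.7)/(6.8×3.8×5.3) = 0.04319
P(4)/P(0) = (1.3×6.5×0.7×2.5)/(6.8×3.8×5.3×6.9) = 0.01565
P(5)/P(0) = (1.3×6.5×0.7×2.5×3.4)/(6.8×3.8×5.3×6.9×1.8) = 0.02956

Normalization: ∑ P(n) = 1
P(0) × (1.0000 + 0.1912 + 0.3270 + 0.04319 + 0.01565 + 0.02956) = 1
P(0) × 1.6066 = 1
P(0) = 1/1.6066 = 0.6224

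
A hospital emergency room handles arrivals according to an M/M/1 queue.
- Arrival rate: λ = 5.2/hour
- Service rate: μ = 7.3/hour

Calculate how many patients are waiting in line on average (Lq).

ρ = λ/μ = 5.2/7.3 = 0.7123
For M/M/1: Lq = λ²/(μ(μ-λ))
Lq = 27.04/(7.3 × 2.10)
Lq = 1.7639 patients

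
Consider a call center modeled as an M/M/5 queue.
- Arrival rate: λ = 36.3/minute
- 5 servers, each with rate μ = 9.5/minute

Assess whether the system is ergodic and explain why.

Stability requires ρ = λ/(cμ) < 1
ρ = 36.3/(5 × 9.5) = 36.3/47.50 = 0.7642
Since 0.7642 < 1, the system is STABLE.
The servers are busy 76.42% of the time.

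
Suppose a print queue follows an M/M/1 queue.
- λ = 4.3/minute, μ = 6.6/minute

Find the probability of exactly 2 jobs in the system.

ρ = λ/μ = 4.3/6.6 = 0.6515
P(n) = (1-ρ)ρⁿ
P(2) = (1-0.6515) × 0.6515^2
P(2) = 0.3485 × 0.4245
P(2) = 0.1479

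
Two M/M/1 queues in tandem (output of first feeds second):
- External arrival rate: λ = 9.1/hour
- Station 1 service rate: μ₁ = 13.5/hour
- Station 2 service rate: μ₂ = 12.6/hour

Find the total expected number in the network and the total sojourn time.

By Jackson's theorem, each station behaves as independent M/M/1.
Station 1: ρ₁ = 9.1/13.5 = 0.6741, L₁ = ρ₁/(1-ρ₁) = λ/(μ₁-λ) = 9.1/4.40 = 2.0682
Station 2: ρ₂ = 9.1/12.6 = 0.7222, L₂ = ρ₂/(1-ρ₂) = λ/(μ₂-λ) = 9.1/3.50 = 2.6000
Total: L = L₁ + L₂ = 2.0682 + 2.6000 = 4.6682
W = L/λ = 4.6682/9.1 = 0.5130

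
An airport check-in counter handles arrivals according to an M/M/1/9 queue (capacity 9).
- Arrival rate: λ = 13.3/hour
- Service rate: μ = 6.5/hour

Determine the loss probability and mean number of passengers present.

ρ = λ/μ = 13.3/6.5 = 2.04615
P₀ = (1-ρ)/(1-ρ^(K+1)) = (1-2.04615)/(1-2.04615^10) = -1.04615/-1285.3960 = 0.0008139
P_K = P₀×ρ^K = 0.0008139 × 2.04615^9 = 0.0008139 × 628.6910 = 0.5117
Blocking probability P_9 = 0.5117 (51.17%)
L = ρ[1 - (K+1)ρ^K + Kρ^(K+1)] / [(1-ρ)(1-ρ^(K+1))]
L = 2.04615 × (1 - 10×628.6910 + 9×1286.3960) / ((1 - 2.04615) × (1 - 1286.3960)) = 8.0519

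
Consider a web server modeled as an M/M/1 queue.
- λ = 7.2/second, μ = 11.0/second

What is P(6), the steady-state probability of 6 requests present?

ρ = λ/μ = 7.2/11.0 = 0.65455
P(n) = (1-ρ)ρⁿ
P(6) = (1-0.65455) × 0.65455^6
P(6) = 0.3455 × 0.07864
P(6) = 0.02717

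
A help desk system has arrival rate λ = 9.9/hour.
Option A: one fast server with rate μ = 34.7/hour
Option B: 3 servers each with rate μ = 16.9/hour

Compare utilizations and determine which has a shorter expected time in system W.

Option A: single server μ = 34.7 (M/M/1)
  ρ_A = 9.9/34.7 = 0.2853
  W_A = 1/(μ-λ) = 1/(34.7-9.9) = 1/24.80 = 0.04032

Option B: 3 servers μ = 16.9 (M/M/3)
  ρ_B = λ/(cμ) = 9.9/(3×16.9) = 0.1953
  Offered load a = λ/μ = cρ = 9.9/16.9 = 0.5858
  P₀ = [ Σₙ₌₀^2 aⁿ/n! + a^3/(3!(1-ρ)) ]⁻¹
  Σ = a^0/0! + a^1/1! + a^2/2! = 1.0000 + 0.5858 + 0.1716 = 1.7574
  a^3/(3!(1-ρ)) = 0.2010/(6 × 0.8047) = 0.04163
  P₀ = 1/(1.7574 + 0.04163) = 0.5559
  Lq = P₀·a^3·ρ / (3!(1-ρ)²) = 0.55586 × 0.20102 × 0.19527 / (6 × 0.64760) = 0.005615
  Wq_B = Lq/λ = 0.005615/9.9 = 0.0005672
  W_B = Wq_B + 1/μ = 0.0005672 + 0.05917 = 0.05974

Since W_A = 0.04032 < W_B = 0.05974, Option A (single fast server) has the shorter time in system.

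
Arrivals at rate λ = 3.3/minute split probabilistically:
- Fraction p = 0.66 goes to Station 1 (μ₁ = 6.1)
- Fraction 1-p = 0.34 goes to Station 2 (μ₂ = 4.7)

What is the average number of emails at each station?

Effective rates: λ₁ = 3.3×0.66 = 2.178, λ₂ = 3.3×0.34 = 1.122
Station 1: ρ₁ = 2.178/6.1 = 0.35705, L₁ = ρ₁/(1-ρ₁) = 0.35705/(1-0.35705) = 0.5553
Station 2: ρ₂ = 1.122/4.7 = 0.23872, L₂ = ρ₂/(1-ρ₂) = 0.23872/(1-0.23872) = 0.3136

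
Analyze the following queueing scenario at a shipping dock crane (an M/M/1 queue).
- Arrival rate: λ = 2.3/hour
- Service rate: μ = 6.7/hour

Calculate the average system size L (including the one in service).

ρ = λ/μ = 2.3/6.7 = 0.3433
For M/M/1: L = λ/(μ-λ)
L = 2.3/(6.7-2.3) = 2.3/4.40
L = 0.5227 containers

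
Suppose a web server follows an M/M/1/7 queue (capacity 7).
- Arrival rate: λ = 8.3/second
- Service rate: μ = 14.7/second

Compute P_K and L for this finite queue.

ρ = λ/μ = 8.3/14.7 = 0.564626
P₀ = (1-ρ)/(1-ρ^(K+1)) = (1-0.564626)/(1-0.564626^8) = 0.4354/0.9897 = 0.4399
P_K = P₀×ρ^K = 0.43992 × 0.564626^7 = 0.43992 × 0.018295 = 0.008048
Blocking probability P_7 = 0.008048 (0.80%)
L = ρ[1 - (K+1)ρ^K + Kρ^(K+1)] / [(1-ρ)(1-ρ^(K+1))]
L = 0.564626 × (1 - 8×0.01829 + 7×0.01033) / ((1 - 0.564626) × (1 - 0.01033)) = 1.2134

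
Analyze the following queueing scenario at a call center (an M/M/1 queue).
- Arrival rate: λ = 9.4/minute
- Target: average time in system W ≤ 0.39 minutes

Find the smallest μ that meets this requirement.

For M/M/1: W = 1/(μ-λ)
Need W ≤ 0.39, so 1/(μ-λ) ≤ 0.39
μ - λ ≥ 1/0.39 = 2.5641
μ ≥ 9.4 + 2.5641 = 11.9641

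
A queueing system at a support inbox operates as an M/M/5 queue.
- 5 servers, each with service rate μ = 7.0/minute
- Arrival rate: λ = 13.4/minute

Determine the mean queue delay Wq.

Traffic intensity: ρ = λ/(cμ) = 13.4/(5×7.0) = 0.3829
Since ρ = 0.3829 < 1, system is stable.
Offered load a = λ/μ = cρ = 13.4/7.0 = 1.9143
P₀ = [ Σₙ₌₀^4 aⁿ/n! + a^5/(5!(1-ρ)) ]⁻¹
Σ = a^0/0! + a^1/1! + a^2/2! + a^3/3! + a^4/4! = 1.00000 + 1.91429 + 1.83224 + 1.16915 + 0.559520 = 6.4752
a^5/(5!(1-ρ)) = 25.7060/(120 × 0.6171) = 0.3471
P₀ = 1/(6.4752 + 0.3471) = 0.1466
Lq = P₀·a^5·ρ / (5!(1-ρ)²) = 0.14658 × 25.7060 × 0.38286 / (120 × 0.38087) = 0.03156
Wq = Lq/λ = 0.03156/13.4 = 0.002355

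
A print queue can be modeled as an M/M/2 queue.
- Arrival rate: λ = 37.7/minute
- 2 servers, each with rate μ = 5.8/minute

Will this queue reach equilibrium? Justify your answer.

Stability requires ρ = λ/(cμ) < 1
ρ = 37.7/(2 × 5.8) = 37.7/11.60 = 3.2500
Since 3.2500 ≥ 1, the system is UNSTABLE.
Need c > λ/μ = 37.7/5.8 = 6.50.
Minimum servers needed: c = 7.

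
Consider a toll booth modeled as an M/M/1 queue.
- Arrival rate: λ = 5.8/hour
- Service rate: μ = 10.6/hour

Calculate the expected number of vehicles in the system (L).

ρ = λ/μ = 5.8/10.6 = 0.5472
For M/M/1: L = λ/(μ-λ)
L = 5.8/(10.6-5.8) = 5.8/4.80
L = 1.2083 vehicles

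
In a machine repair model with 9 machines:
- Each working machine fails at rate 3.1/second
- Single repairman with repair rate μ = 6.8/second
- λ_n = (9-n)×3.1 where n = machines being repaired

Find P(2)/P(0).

P(2)/P(0) = ∏_{i=0}^{2-1} λ_i/μ_{i+1}
= (9-0)×3.1/6.8 × (9-1)×3.1/6.8
= 14.9637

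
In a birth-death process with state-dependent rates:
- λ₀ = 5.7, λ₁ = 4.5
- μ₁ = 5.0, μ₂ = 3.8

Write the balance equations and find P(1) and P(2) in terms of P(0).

Balance equations:
State 0: λ₀P₀ = μ₁P₁ → P₁ = (λ₀/μ₁)P₀ = (5.7/5.0)P₀ = 1.1400P₀
State 1: P₂ = (λ₀λ₁)/(μ₁μ₂)P₀ = (5.7×4.5)/(5.0×3.8)P₀ = 1.3500P₀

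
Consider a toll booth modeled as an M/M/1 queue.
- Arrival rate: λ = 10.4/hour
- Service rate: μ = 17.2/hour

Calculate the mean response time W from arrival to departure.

First, compute utilization: ρ = λ/μ = 10.4/17.2 = 0.6047
For M/M/1: W = 1/(μ-λ)
W = 1/(17.2-10.4) = 1/6.80
W = 0.1471 hours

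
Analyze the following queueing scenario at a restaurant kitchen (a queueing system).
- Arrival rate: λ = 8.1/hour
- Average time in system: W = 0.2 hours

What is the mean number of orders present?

Little's Law: L = λW
L = 8.1 × 0.2 = 1.6200 orders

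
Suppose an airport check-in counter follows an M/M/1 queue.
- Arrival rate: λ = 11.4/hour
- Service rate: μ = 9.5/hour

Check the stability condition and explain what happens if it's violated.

Stability requires ρ = λ/(cμ) < 1
ρ = 11.4/(1 × 9.5) = 11.4/9.50 = 1.2000
Since 1.2000 ≥ 1, the system is UNSTABLE.
Queue grows without bound. Need μ > λ = 11.4.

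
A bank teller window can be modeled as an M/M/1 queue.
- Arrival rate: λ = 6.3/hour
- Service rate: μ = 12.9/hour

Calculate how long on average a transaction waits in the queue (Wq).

First, compute utilization: ρ = λ/μ = 6.3/12.9 = 0.4884
For M/M/1: Wq = λ/(μ(μ-λ))
Wq = 6.3/(12.9 × (12.9-6.3))
Wq = 6.3/(12.9 × 6.60)
Wq = 0.07400 hours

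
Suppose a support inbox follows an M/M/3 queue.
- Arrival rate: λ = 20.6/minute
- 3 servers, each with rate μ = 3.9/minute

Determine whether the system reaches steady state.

Stability requires ρ = λ/(cμ) < 1
ρ = 20.6/(3 × 3.9) = 20.6/11.70 = 1.7607
Since 1.7607 ≥ 1, the system is UNSTABLE.
Need c > λ/μ = 20.6/3.9 = 5.28.
Minimum servers needed: c = 6.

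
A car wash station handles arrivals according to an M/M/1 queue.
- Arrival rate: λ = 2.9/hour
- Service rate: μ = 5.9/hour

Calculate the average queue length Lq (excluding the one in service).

ρ = λ/μ = 2.9/5.9 = 0.4915
For M/M/1: Lq = λ²/(μ(μ-λ))
Lq = 8.41/(5.9 × 3.00)
Lq = 0.4751 cars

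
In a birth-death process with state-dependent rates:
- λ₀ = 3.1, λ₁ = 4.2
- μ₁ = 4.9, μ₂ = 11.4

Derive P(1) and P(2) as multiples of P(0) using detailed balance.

Balance equations:
State 0: λ₀P₀ = μ₁P₁ → P₁ = (λ₀/μ₁)P₀ = (3.1/4.9)P₀ = 0.6327P₀
State 1: P₂ = (λ₀λ₁)/(μ₁μ₂)P₀ = (3.1×4.2)/(4.9×11.4)P₀ = 0.2331P₀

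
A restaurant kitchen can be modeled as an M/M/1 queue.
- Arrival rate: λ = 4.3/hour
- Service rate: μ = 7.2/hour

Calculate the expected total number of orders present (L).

ρ = λ/μ = 4.3/7.2 = 0.5972
For M/M/1: L = λ/(μ-λ)
L = 4.3/(7.2-4.3) = 4.3/2.90
L = 1.4828 orders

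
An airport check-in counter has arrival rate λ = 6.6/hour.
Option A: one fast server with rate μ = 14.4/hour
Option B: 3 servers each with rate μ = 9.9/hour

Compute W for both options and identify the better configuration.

Option A: single server μ = 14.4 (M/M/1)
  ρ_A = 6.6/14.4 = 0.4583
  W_A = 1/(μ-λ) = 1/(14.4-6.6) = 1/7.80 = 0.1282

Option B: 3 servers μ = 9.9 (M/M/3)
  ρ_B = λ/(cμ) = 6.6/(3×9.9) = 0.2222
  Offered load a = λ/μ = cρ = 6.6/9.9 = 0.6667
  P₀ = [ Σₙ₌₀^2 aⁿ/n! + a^3/(3!(1-ρ)) ]⁻¹
  Σ = a^0/0! + a^1/1! + a^2/2! = 1.0000 + 0.6667 + 0.2222 = 1.8889
  a^3/(3!(1-ρ)) = 0.2963/(6 × 0.7778) = 0.06349
  P₀ = 1/(1.8889 + 0.06349) = 0.5122
  Lq = P₀·a^3·ρ / (3!(1-ρ)²) = 0.51220 × 0.29630 × 0.22222 / (6 × 0.60494) = 0.009292
  Wq_B = Lq/λ = 0.009292/6.6 = 0.001408
  W_B = Wq_B + 1/μ = 0.001408 + 0.1010 = 0.1024

Since W_B = 0.1024 < W_A = 0.1282, Option B (multiple servers) has the shorter time in system.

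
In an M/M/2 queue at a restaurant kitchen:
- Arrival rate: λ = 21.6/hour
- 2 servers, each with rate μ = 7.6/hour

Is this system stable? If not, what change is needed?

Stability requires ρ = λ/(cμ) < 1
ρ = 21.6/(2 × 7.6) = 21.6/15.20 = 1.4211
Since 1.4211 ≥ 1, the system is UNSTABLE.
Need c > λ/μ = 21.6/7.6 = 2.84.
Minimum servers needed: c = 3.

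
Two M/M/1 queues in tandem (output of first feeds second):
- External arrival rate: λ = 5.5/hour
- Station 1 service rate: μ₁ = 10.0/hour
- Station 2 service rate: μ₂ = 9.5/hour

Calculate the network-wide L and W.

By Jackson's theorem, each station behaves as independent M/M/1.
Station 1: ρ₁ = 5.5/10.0 = 0.5500, L₁ = ρ₁/(1-ρ₁) = λ/(μ₁-λ) = 5.5/4.50 = 1.2222
Station 2: ρ₂ = 5.5/9.5 = 0.5789, L₂ = ρ₂/(1-ρ₂) = λ/(μ₂-λ) = 5.5/4.00 = 1.3750
Total: L = L₁ + L₂ = 1.2222 + 1.3750 = 2.5972
W = L/λ = 2.5972/5.5 = 0.4722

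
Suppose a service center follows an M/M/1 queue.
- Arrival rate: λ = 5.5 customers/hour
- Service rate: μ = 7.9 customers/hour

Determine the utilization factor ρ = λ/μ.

Server utilization: ρ = λ/μ
ρ = 5.5/7.9 = 0.6962
The server is busy 69.62% of the time.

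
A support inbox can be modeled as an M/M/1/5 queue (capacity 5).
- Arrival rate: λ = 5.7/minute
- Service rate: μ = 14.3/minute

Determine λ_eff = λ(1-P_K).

ρ = λ/μ = 5.7/14.3 = 0.3986
P₀ = (1-ρ)/(1-ρ^(K+1)) = (1-0.3986)/(1-0.3986^6) = 0.6014/0.9960 = 0.6038
P_K = P₀×ρ^K = 0.60382 × 0.3986^5 = 0.60382 × 0.010062 = 0.006076
λ_eff = λ(1-P_K) = 5.7 × (1 - 0.006076) = 5.7 × 0.993924 = 5.6654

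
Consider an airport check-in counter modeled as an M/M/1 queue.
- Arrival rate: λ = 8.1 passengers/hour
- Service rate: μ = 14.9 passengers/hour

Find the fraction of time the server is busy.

Server utilization: ρ = λ/μ
ρ = 8.1/14.9 = 0.5436
The server is busy 54.36% of the time.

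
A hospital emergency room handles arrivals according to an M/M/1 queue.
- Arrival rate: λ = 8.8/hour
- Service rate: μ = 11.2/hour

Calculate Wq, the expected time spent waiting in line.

First, compute utilization: ρ = λ/μ = 8.8/11.2 = 0.7857
For M/M/1: Wq = λ/(μ(μ-λ))
Wq = 8.8/(11.2 × (11.2-8.8))
Wq = 8.8/(11.2 × 2.40)
Wq = 0.3274 hours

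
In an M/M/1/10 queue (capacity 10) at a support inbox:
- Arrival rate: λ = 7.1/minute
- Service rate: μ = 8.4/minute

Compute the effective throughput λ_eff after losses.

ρ = λ/μ = 7.1/8.4 = 0.84524
P₀ = (1-ρ)/(1-ρ^(K+1)) = (1-0.84524)/(1-0.84524^11) = 0.1548/0.8427 = 0.1837
P_K = P₀×ρ^K = 0.18365 × 0.84524^10 = 0.18365 × 0.18612 = 0.03418
λ_eff = λ(1-P_K) = 7.1 × (1 - 0.03418) = 7.1 × 0.96582 = 6.8573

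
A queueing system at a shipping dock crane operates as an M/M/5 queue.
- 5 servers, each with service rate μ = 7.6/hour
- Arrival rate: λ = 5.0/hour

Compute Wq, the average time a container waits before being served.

Traffic intensity: ρ = λ/(cμ) = 5.0/(5×7.6) = 0.1316
Since ρ = 0.1316 < 1, system is stable.
Offered load a = λ/μ = cρ = 5.0/7.6 = 0.6579
P₀ = [ Σₙ₌₀^4 aⁿ/n! + a^5/(5!(1-ρ)) ]⁻¹
Σ = a^0/0! + a^1/1! + a^2/2! + a^3/3! + a^4/4! = 1.0000 + 0.6579 + 0.2164 + 0.04746 + 0.007806 = 1.9296
a^5/(5!(1-ρ)) = 0.12325/(120 × 0.86842) = 0.001183
P₀ = 1/(1.9296 + 0.001183) = 0.5179
Lq = P₀·a^5·ρ / (5!(1-ρ)²) = 0.51793 × 0.12325 × 0.13158 / (120 × 0.75416) = 0.00009281
Wq = Lq/λ = 0.00009281/5.0 = 0.00001856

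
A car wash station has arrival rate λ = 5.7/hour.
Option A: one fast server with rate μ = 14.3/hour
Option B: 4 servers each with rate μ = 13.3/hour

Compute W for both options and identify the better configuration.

Option A: single server μ = 14.3 (M/M/1)
  ρ_A = 5.7/14.3 = 0.3986
  W_A = 1/(μ-λ) = 1/(14.3-5.7) = 1/8.60 = 0.1163

Option B: 4 servers μ = 13.3 (M/M/4)
  ρ_B = λ/(cμ) = 5.7/(4×13.3) = 0.1071
  Offered load a = λ/μ = cρ = 5.7/13.3 = 0.4286
  P₀ = [ Σₙ₌₀^3 aⁿ/n! + a^4/(4!(1-ρ)) ]⁻¹
  Σ = a^0/0! + a^1/1! + a^2/2! + a^3/3! = 1.0000 + 0.42857 + 0.091837 + 0.013120 = 1.5335
  a^4/(4!(1-ρ)) = 0.03374/(24 × 0.8929) = 0.001574
  P₀ = 1/(1.5335 + 0.001574) = 0.6514
  Lq = P₀·a^4·ρ / (4!(1-ρ)²) = 0.65142 × 0.033736 × 0.10714 / (24 × 0.79719) = 0.0001231
  Wq_B = Lq/λ = 0.00012307/5.7 = 0.00002159
  W_B = Wq_B + 1/μ = 0.00002159 + 0.07519 = 0.07521

Since W_B = 0.07521 < W_A = 0.1163, Option B (multiple servers) has the shorter time in system.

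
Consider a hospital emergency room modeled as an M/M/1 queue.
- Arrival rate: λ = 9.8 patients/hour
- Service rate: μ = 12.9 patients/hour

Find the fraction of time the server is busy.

Server utilization: ρ = λ/μ
ρ = 9.8/12.9 = 0.7597
The server is busy 75.97% of the time.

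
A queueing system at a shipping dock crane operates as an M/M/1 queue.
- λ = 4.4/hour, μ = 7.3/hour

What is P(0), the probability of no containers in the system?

ρ = λ/μ = 4.4/7.3 = 0.6027
P(0) = 1 - ρ = 1 - 0.6027 = 0.3973
The server is idle 39.73% of the time.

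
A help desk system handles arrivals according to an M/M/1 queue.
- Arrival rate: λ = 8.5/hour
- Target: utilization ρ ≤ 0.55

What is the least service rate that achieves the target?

ρ = λ/μ, so μ = λ/ρ
μ ≥ 8.5/0.55 = 15.4545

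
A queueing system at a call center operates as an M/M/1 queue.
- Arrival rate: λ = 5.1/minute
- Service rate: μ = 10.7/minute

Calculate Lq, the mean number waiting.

ρ = λ/μ = 5.1/10.7 = 0.4766
For M/M/1: Lq = λ²/(μ(μ-λ))
Lq = 26.01/(10.7 × 5.60)
Lq = 0.4341 calls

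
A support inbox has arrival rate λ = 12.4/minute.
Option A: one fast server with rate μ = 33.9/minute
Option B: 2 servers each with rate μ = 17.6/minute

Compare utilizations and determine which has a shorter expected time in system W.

Option A: single server μ = 33.9 (M/M/1)
  ρ_A = 12.4/33.9 = 0.3658
  W_A = 1/(μ-λ) = 1/(33.9-12.4) = 1/21.50 = 0.04651

Option B: 2 servers μ = 17.6 (M/M/2)
  ρ_B = λ/(cμ) = 12.4/(2×17.6) = 0.3523
  Offered load a = λ/μ = cρ = 12.4/17.6 = 0.7045
  P₀ = [ Σₙ₌₀^1 aⁿ/n! + a^2/(2!(1-ρ)) ]⁻¹
  Σ = a^0/0! + a^1/1! = 1.0000 + 0.7045 = 1.7045
  a^2/(2!(1-ρ)) = 0.4964/(2 × 0.6477) = 0.3832
  P₀ = 1/(1.7045 + 0.3832) = 0.4790
  Lq = P₀·a^2·ρ / (2!(1-ρ)²) = 0.4790 × 0.4964 × 0.3523 / (2 × 0.4196) = 0.09982
  Wq_B = Lq/λ = 0.09982/12.4 = 0.008050
  W_B = Wq_B + 1/μ = 0.008050 + 0.05682 = 0.06487

Since W_A = 0.04651 < W_B = 0.06487, Option A (single fast server) has the shorter time in system.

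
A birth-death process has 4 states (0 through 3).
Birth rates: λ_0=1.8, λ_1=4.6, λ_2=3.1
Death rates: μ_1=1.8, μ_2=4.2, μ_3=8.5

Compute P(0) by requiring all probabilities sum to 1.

Ratios P(n)/P(0) = (λ₀···λₙ₋₁)/(μ₁···μₙ):
P(1)/P(0) = (1.8)/(1.8) = 1.00000
P(2)/P(0) = (1.8×4.6)/(1.8×4.2) = 1.09524
P(3)/P(0) = (1.8×4.6×3.1)/(1.8×4.2×8.5) = 0.399440

Normalization: ∑ P(n) = 1
P(0) × (1.00000 + 1.00000 + 1.09524 + 0.399440) = 1
P(0) × 3.4947 = 1
P(0) = 1/3.4947 = 0.2861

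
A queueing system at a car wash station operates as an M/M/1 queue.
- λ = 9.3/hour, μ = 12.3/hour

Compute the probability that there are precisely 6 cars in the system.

ρ = λ/μ = 9.3/12.3 = 0.7561
P(n) = (1-ρ)ρⁿ
P(6) = (1-0.7561) × 0.7561^6
P(6) = 0.24390 × 0.18684
P(6) = 0.04557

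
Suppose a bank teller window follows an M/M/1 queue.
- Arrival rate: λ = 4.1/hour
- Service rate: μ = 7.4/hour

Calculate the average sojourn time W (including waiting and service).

First, compute utilization: ρ = λ/μ = 4.1/7.4 = 0.5541
For M/M/1: W = 1/(μ-λ)
W = 1/(7.4-4.1) = 1/3.30
W = 0.3030 hours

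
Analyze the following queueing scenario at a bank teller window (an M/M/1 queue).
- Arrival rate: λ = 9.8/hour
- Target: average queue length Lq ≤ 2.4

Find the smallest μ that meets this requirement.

For M/M/1: Lq = λ²/(μ(μ-λ))
Need Lq ≤ 2.4, i.e. μ(μ-λ) ≥ λ²/2.4
μ² - 9.8μ - 96.04/2.4 ≥ 0  →  μ² - 9.8μ - 40.01667 ≥ 0
Quadratic formula (positive root): μ = [λ + √(λ² + 4×40.01667)]/2
Discriminant: 96.04 + 4×40.01667 = 256.1067, √256.1067 = 16.0033
μ ≥ (9.8 + 16.0033)/2 = 12.9017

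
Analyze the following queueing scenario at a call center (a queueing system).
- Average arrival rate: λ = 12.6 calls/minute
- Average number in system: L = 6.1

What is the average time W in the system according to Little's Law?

Little's Law: L = λW, so W = L/λ
W = 6.1/12.6 = 0.4841 minutes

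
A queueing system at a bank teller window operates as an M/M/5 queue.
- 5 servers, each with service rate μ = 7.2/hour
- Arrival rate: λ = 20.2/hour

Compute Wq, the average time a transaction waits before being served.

Traffic intensity: ρ = λ/(cμ) = 20.2/(5×7.2) = 0.5611
Since ρ = 0.5611 < 1, system is stable.
Offered load a = λ/μ = cρ = 20.2/7.2 = 2.8056
P₀ = [ Σₙ₌₀^4 aⁿ/n! + a^5/(5!(1-ρ)) ]⁻¹
Σ = a^0/0! + a^1/1! + a^2/2! + a^3/3! + a^4/4! = 1.00000 + 2.80556 + 3.93557 + 3.68049 + 2.58145 = 14.0031
a^5/(5!(1-ρ)) = 173.8178/(120 × 0.4389) = 3.3003
P₀ = 1/(14.0031 + 3.3003) = 0.05779
Lq = P₀·a^5·ρ / (5!(1-ρ)²) = 0.0577921 × 173.8178 × 0.561111 / (120 × 0.192623) = 0.2438
Wq = Lq/λ = 0.2438/20.2 = 0.01207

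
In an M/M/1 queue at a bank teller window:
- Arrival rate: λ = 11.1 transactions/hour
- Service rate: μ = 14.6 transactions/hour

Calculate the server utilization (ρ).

Server utilization: ρ = λ/μ
ρ = 11.1/14.6 = 0.7603
The server is busy 76.03% of the time.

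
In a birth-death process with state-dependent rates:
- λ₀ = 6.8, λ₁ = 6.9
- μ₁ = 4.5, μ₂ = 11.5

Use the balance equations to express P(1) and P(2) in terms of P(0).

Balance equations:
State 0: λ₀P₀ = μ₁P₁ → P₁ = (λ₀/μ₁)P₀ = (6.8/4.5)P₀ = 1.5111P₀
State 1: P₂ = (λ₀λ₁)/(μ₁μ₂)P₀ = (6.8×6.9)/(4.5×11.5)P₀ = 0.9067P₀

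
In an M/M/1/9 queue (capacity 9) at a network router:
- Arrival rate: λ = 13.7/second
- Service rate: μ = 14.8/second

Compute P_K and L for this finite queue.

ρ = λ/μ = 13.7/14.8 = 0.9256757
P₀ = (1-ρ)/(1-ρ^(K+1)) = (1-0.9256757)/(1-0.9256757^10) = 0.07432/0.5381 = 0.1381
P_K = P₀×ρ^K = 0.13813 × 0.9256757^9 = 0.13813 × 0.49903 = 0.06893
Blocking probability P_9 = 0.06893 (6.89%)
L = ρ[1 - (K+1)ρ^K + Kρ^(K+1)] / [(1-ρ)(1-ρ^(K+1))]
L = 0.9256757 × (1 - 10×0.49903358 + 9×0.46194326) / ((1 - 0.9256757) × (1 - 0.46194326)) = 3.8691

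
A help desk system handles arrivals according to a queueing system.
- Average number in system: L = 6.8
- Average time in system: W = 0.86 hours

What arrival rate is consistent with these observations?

Little's Law: L = λW, so λ = L/W
λ = 6.8/0.86 = 7.9070 tickets/hour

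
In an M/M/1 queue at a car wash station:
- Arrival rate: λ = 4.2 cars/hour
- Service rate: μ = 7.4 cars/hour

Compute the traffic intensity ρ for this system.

Server utilization: ρ = λ/μ
ρ = 4.2/7.4 = 0.5676
The server is busy 56.76% of the time.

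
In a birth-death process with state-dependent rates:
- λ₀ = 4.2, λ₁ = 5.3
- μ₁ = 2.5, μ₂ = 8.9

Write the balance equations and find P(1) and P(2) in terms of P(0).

Balance equations:
State 0: λ₀P₀ = μ₁P₁ → P₁ = (λ₀/μ₁)P₀ = (4.2/2.5)P₀ = 1.6800P₀
State 1: P₂ = (λ₀λ₁)/(μ₁μ₂)P₀ = (4.2×5.3)/(2.5×8.9)P₀ = 1.0004P₀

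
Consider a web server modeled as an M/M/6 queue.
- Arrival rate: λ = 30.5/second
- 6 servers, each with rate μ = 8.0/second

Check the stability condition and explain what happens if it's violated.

Stability requires ρ = λ/(cμ) < 1
ρ = 30.5/(6 × 8.0) = 30.5/48.00 = 0.6354
Since 0.6354 < 1, the system is STABLE.
The servers are busy 63.54% of the time.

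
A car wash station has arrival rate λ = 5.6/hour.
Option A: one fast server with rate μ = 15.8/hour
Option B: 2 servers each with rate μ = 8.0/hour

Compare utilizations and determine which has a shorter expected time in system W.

Option A: single server μ = 15.8 (M/M/1)
  ρ_A = 5.6/15.8 = 0.3544
  W_A = 1/(μ-λ) = 1/(15.8-5.6) = 1/10.20 = 0.09804

Option B: 2 servers μ = 8.0 (M/M/2)
  ρ_B = λ/(cμ) = 5.6/(2×8.0) = 0.3500
  Offered load a = λ/μ = cρ = 5.6/8.0 = 0.7000
  P₀ = [ Σₙ₌₀^1 aⁿ/n! + a^2/(2!(1-ρ)) ]⁻¹
  Σ = a^0/0! + a^1/1! = 1.0000 + 0.7000 = 1.7000
  a^2/(2!(1-ρ)) = 0.4900/(2 × 0.6500) = 0.3769
  P₀ = 1/(1.7000 + 0.3769) = 0.4815
  Lq = P₀·a^2·ρ / (2!(1-ρ)²) = 0.4815 × 0.4900 × 0.3500 / (2 × 0.4225) = 0.09772
  Wq_B = Lq/λ = 0.0977208/5.6 = 0.0174501
  W_B = Wq_B + 1/μ = 0.0174501 + 0.125000 = 0.1425

Since W_A = 0.09804 < W_B = 0.1425, Option A (single fast server) has the shorter time in system.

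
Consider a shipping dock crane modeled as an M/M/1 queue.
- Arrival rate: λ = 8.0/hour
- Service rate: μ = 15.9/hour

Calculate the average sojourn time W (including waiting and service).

First, compute utilization: ρ = λ/μ = 8.0/15.9 = 0.5031
For M/M/1: W = 1/(μ-λ)
W = 1/(15.9-8.0) = 1/7.90
W = 0.1266 hours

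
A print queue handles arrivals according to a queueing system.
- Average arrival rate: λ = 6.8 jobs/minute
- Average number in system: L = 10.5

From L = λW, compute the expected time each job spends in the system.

Little's Law: L = λW, so W = L/λ
W = 10.5/6.8 = 1.5441 minutes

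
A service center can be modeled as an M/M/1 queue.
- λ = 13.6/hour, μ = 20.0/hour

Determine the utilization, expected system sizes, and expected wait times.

Step 1: ρ = λ/μ = 13.6/20.0 = 0.6800
Step 2: L = λ/(μ-λ) = 13.6/6.40 = 2.1250
Step 3: Lq = λ²/(μ(μ-λ)) = 184.96/(20.0×6.40) = 1.4450
Step 4: W = 1/(μ-λ) = 1/6.40 = 0.15625
Step 5: Wq = λ/(μ(μ-λ)) = 13.6/(20.0×6.40) = 0.1062
Step 6: P(0) = 1-ρ = 0.3200
Verify: L = λW = 13.6×0.15625 = 2.1250 ✔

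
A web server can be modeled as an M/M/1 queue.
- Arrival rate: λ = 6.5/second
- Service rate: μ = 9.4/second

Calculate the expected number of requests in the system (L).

ρ = λ/μ = 6.5/9.4 = 0.6915
For M/M/1: L = λ/(μ-λ)
L = 6.5/(9.4-6.5) = 6.5/2.90
L = 2.2414 requests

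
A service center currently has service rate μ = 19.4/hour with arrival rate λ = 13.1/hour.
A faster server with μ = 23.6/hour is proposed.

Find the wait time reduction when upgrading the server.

System 1: ρ₁ = 13.1/19.4 = 0.6753, W₁ = 1/(19.4-13.1) = 0.15873
System 2: ρ₂ = 13.1/23.6 = 0.5551, W₂ = 1/(23.6-13.1) = 0.095238
Improvement: (W₁-W₂)/W₁ = (0.15873-0.095238)/0.15873 = 40.00%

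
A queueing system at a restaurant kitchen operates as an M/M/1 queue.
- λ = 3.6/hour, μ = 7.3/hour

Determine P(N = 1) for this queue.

ρ = λ/μ = 3.6/7.3 = 0.4932
P(n) = (1-ρ)ρⁿ
P(1) = (1-0.4932) × 0.4932^1
P(1) = 0.5068 × 0.4932
P(1) = 0.2500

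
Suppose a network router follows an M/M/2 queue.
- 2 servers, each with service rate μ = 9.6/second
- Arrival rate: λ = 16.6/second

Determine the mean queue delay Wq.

Traffic intensity: ρ = λ/(cμ) = 16.6/(2×9.6) = 0.8646
Since ρ = 0.8646 < 1, system is stable.
Offered load a = λ/μ = cρ = 16.6/9.6 = 1.7292
P₀ = [ Σₙ₌₀^1 aⁿ/n! + a^2/(2!(1-ρ)) ]⁻¹
Σ = a^0/0! + a^1/1! = 1.0000 + 1.7292 = 2.7292
a^2/(2!(1-ρ)) = 2.990017/(2 × 0.1354167) = 11.0401
P₀ = 1/(2.7292 + 11.0401) = 0.07263
Lq = P₀·a^2·ρ / (2!(1-ρ)²) = 0.0726257 × 2.99002 × 0.864583 / (2 × 0.0183377) = 5.1191
Wq = Lq/λ = 5.1191/16.6 = 0.3084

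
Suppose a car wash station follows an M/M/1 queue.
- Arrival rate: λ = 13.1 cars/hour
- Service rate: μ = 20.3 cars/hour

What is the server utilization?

Server utilization: ρ = λ/μ
ρ = 13.1/20.3 = 0.6453
The server is busy 64.53% of the time.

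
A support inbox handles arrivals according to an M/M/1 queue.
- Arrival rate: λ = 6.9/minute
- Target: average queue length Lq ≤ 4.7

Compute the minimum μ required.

For M/M/1: Lq = λ²/(μ(μ-λ))
Need Lq ≤ 4.7, i.e. μ(μ-λ) ≥ λ²/4.7
μ² - 6.9μ - 47.61/4.7 ≥ 0  →  μ² - 6.9μ - 10.129787 ≥ 0
Quadratic formula (positive root): μ = [λ + √(λ² + 4×10.129787)]/2
Discriminant: 47.61 + 4×10.129787 = 88.1291, √88.1291 = 9.3877
μ ≥ (6.9 + 9.3877)/2 = 8.1439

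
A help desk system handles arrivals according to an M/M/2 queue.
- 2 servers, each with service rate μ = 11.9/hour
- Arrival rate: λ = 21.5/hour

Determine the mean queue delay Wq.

Traffic intensity: ρ = λ/(cμ) = 21.5/(2×11.9) = 0.9034
Since ρ = 0.9034 < 1, system is stable.
Offered load a = λ/μ = cρ = 21.5/11.9 = 1.8067
P₀ = [ Σₙ₌₀^1 aⁿ/n! + a^2/(2!(1-ρ)) ]⁻¹
Σ = a^0/0! + a^1/1! = 1.0000 + 1.8067 = 2.8067
a^2/(2!(1-ρ)) = 3.26425/(2 × 0.0966387) = 16.8889
P₀ = 1/(2.8067 + 16.8889) = 0.05077
Lq = P₀·a^2·ρ / (2!(1-ρ)²) = 0.050773 × 3.2642 × 0.90336 / (2 × 0.0093390) = 8.0157
Wq = Lq/λ = 8.0157/21.5 = 0.3728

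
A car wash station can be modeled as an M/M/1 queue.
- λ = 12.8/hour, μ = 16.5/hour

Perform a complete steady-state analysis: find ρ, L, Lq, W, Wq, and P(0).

Step 1: ρ = λ/μ = 12.8/16.5 = 0.7758
Step 2: L = λ/(μ-λ) = 12.8/3.70 = 3.4595
Step 3: Lq = λ²/(μ(μ-λ)) = 163.84/(16.5×3.70) = 2.6837
Step 4: W = 1/(μ-λ) = 1/3.70 = 0.27027
Step 5: Wq = λ/(μ(μ-λ)) = 12.8/(16.5×3.70) = 0.2097
Step 6: P(0) = 1-ρ = 0.2242
Verify: L = λW = 12.8×0.27027 = 3.4595 ✔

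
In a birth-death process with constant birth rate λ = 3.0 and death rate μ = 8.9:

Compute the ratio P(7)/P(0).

For constant rates: P(n)/P(0) = (λ/μ)^n
P(7)/P(0) = (3.0/8.9)^7 = 0.337079^7 = 0.0004944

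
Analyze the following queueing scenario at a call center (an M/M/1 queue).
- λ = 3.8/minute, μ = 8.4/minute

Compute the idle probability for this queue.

ρ = λ/μ = 3.8/8.4 = 0.4524
P(0) = 1 - ρ = 1 - 0.4524 = 0.5476
The server is idle 54.76% of the time.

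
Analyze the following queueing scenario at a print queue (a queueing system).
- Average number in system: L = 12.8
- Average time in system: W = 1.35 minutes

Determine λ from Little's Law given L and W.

Little's Law: L = λW, so λ = L/W
λ = 12.8/1.35 = 9.4815 jobs/minute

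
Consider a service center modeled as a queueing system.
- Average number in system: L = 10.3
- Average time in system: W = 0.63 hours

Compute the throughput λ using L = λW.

Little's Law: L = λW, so λ = L/W
λ = 10.3/0.63 = 16.3492 customers/hour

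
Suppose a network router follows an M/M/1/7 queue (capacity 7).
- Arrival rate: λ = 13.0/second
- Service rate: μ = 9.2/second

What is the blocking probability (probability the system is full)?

ρ = λ/μ = 13.0/9.2 = 1.41304
P₀ = (1-ρ)/(1-ρ^(K+1)) = (1-1.41304)/(1-1.41304^8) = -0.4130/-14.8941 = 0.02773
P_K = P₀×ρ^K = 0.02773 × 1.41304^7 = 0.02773 × 11.2482 = 0.3119
Blocking probability = 31.19%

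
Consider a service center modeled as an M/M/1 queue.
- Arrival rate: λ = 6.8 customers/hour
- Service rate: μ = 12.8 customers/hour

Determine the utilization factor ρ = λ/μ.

Server utilization: ρ = λ/μ
ρ = 6.8/12.8 = 0.5312
The server is busy 53.12% of the time.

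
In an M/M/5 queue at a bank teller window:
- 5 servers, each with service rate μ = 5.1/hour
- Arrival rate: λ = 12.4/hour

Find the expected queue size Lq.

Traffic intensity: ρ = λ/(cμ) = 12.4/(5×5.1) = 0.4863
Since ρ = 0.4863 < 1, system is stable.
Offered load a = λ/μ = cρ = 12.4/5.1 = 2.4314
P₀ = [ Σₙ₌₀^4 aⁿ/n! + a^5/(5!(1-ρ)) ]⁻¹
Σ = a^0/0! + a^1/1! + a^2/2! + a^3/3! + a^4/4! = 1.0000 + 2.4314 + 2.9558 + 2.3955 + 1.4561 = 10.2388
a^5/(5!(1-ρ)) = 84.9684/(120 × 0.51373) = 1.3783
P₀ = 1/(10.2388 + 1.3783) = 0.08608
Lq = P₀·a^5·ρ / (5!(1-ρ)²) = 0.08608 × 84.9684 × 0.4863 / (120 × 0.2639) = 0.1123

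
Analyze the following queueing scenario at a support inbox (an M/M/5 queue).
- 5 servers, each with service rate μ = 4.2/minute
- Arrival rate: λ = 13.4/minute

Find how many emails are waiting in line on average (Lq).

Traffic intensity: ρ = λ/(cμ) = 13.4/(5×4.2) = 0.6381
Since ρ = 0.6381 < 1, system is stable.
Offered load a = λ/μ = cρ = 13.4/4.2 = 3.1905
P₀ = [ Σₙ₌₀^4 aⁿ/n! + a^5/(5!(1-ρ)) ]⁻¹
Σ = a^0/0! + a^1/1! + a^2/2! + a^3/3! + a^4/4! = 1.000000 + 3.190476 + 5.089569 + 5.412716 + 4.317286 = 19.0100
a^5/(5!(1-ρ)) = 330.5807/(120 × 0.361905) = 7.6121
P₀ = 1/(19.0100 + 7.6121) = 0.03756
Lq = P₀·a^5·ρ / (5!(1-ρ)²) = 0.037563 × 330.5807 × 0.63810 / (120 × 0.13098) = 0.5041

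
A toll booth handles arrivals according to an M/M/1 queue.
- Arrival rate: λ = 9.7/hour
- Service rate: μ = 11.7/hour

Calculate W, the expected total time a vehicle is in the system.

First, compute utilization: ρ = λ/μ = 9.7/11.7 = 0.8291
For M/M/1: W = 1/(μ-λ)
W = 1/(11.7-9.7) = 1/2.00
W = 0.5000 hours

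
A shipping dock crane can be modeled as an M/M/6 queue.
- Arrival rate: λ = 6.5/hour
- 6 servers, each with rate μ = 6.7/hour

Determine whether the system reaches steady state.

Stability requires ρ = λ/(cμ) < 1
ρ = 6.5/(6 × 6.7) = 6.5/40.20 = 0.1617
Since 0.1617 < 1, the system is STABLE.
The servers are busy 16.17% of the time.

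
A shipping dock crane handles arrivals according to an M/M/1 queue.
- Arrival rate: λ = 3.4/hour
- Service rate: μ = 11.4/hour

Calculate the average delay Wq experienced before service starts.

First, compute utilization: ρ = λ/μ = 3.4/11.4 = 0.2982
For M/M/1: Wq = λ/(μ(μ-λ))
Wq = 3.4/(11.4 × (11.4-3.4))
Wq = 3.4/(11.4 × 8.00)
Wq = 0.03728 hours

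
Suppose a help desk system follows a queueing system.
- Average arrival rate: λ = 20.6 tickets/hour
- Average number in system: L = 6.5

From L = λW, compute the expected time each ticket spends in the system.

Little's Law: L = λW, so W = L/λ
W = 6.5/20.6 = 0.3155 hours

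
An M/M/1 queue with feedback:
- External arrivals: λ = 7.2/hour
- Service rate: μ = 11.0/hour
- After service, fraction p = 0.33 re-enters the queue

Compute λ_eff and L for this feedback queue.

Effective arrival rate: λ_eff = λ/(1-p) = 7.2/(1-0.33) = 7.2/0.67 = 10.746269
ρ = λ_eff/μ = 10.746269/11.0 = 0.9769335
L = ρ/(1-ρ) = 0.9769335/(1-0.9769335) = 42.3529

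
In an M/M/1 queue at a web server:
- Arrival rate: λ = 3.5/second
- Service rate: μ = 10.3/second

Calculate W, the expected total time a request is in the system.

First, compute utilization: ρ = λ/μ = 3.5/10.3 = 0.3398
For M/M/1: W = 1/(μ-λ)
W = 1/(10.3-3.5) = 1/6.80
W = 0.1471 seconds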